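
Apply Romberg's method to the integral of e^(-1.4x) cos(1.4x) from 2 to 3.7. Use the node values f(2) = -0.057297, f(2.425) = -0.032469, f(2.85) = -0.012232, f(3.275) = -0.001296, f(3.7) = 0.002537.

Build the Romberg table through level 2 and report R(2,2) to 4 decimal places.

-0.0304

R(0,0) (trapezoid, 1 panel, h=1.7000): -0.046546
R(1,0) (trapezoid, 2 panels, h=0.8500): -0.033670
R(2,0) (trapezoid, 4 panels, h=0.4250): -0.031185
R(1,1) = -0.033670 + (-0.033670 − (-0.046546))/3 = -0.029378
R(2,1) = -0.031185 + (-0.031185 − (-0.033670))/3 = -0.030357
R(2,2) = -0.030357 + (-0.030357 − (-0.029378))/15 = -0.030422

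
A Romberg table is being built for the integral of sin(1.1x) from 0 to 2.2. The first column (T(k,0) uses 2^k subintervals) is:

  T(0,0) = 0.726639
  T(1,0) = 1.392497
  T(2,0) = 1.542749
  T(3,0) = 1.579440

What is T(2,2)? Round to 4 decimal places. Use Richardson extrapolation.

1.5914

Richardson extrapolation on the trapezoidal column (denominator 4−1=3):
T(1,1) = 1.392497 + (1.392497 − 0.726639)/3 = 1.614450
T(2,1) = 1.542749 + (1.542749 − 1.392497)/3 = 1.592833
T(2,2) = 1.592833 + (1.592833 − 1.614450)/15 = 1.591392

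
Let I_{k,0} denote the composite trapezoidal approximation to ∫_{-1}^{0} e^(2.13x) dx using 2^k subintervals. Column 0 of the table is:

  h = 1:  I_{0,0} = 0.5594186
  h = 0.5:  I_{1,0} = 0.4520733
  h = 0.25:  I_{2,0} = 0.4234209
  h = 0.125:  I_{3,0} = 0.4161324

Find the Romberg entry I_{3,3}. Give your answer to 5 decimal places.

I_{1,1} = 0.4520733 + (0.4520733 − 0.5594186)/3 = 0.4162915
I_{2,1} = 0.4234209 + (0.4234209 − 0.4520733)/3 = 0.4138701
I_{3,1} = 0.4161324 + (0.4161324 − 0.4234209)/3 = 0.4137029
I_{2,2} = 0.4138701 + (0.4138701 − 0.4162915)/15 = 0.4137087
I_{3,2} = 0.4137029 + (0.4137029 − 0.4138701)/15 = 0.4136918
I_{3,3} = (64·0.4136918 − 0.4137087) / 63 = 0.4136915

0.41369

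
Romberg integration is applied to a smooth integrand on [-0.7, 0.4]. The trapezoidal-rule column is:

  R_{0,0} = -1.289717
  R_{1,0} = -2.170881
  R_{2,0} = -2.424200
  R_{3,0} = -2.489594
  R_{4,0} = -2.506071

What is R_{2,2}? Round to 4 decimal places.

Richardson extrapolation on the trapezoidal column (denominator 4−1=3):
R_{1,1} = (4·(-2.170881) − (-1.289717)) / 3 = -2.464602
R_{2,1} = -2.424200 + (-2.424200 − (-2.170881))/3 = -2.508640
R_{2,2} = -2.508640 + (-2.508640 − (-2.464602))/15 = -2.511576

-2.5116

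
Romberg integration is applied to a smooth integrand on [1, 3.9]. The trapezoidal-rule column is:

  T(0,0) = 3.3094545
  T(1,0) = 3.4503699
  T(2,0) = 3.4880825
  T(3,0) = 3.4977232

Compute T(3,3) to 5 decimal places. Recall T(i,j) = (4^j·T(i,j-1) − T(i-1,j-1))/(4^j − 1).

3.50096

T(1,1) = 3.4503699 + (3.4503699 − 3.3094545)/3 = 3.4973417
T(2,1) = 3.4880825 + (3.4880825 − 3.4503699)/3 = 3.5006534
T(3,1) = 3.4977232 + (3.4977232 − 3.4880825)/3 = 3.5009368
T(2,2) = 3.5006534 + (3.5006534 − 3.4973417)/15 = 3.5008742
T(3,2) = (16·3.5009368 − 3.5006534) / 15 = 3.5009557
T(3,3) = 3.5009557 + (3.5009557 − 3.5008742)/63 = 3.5009570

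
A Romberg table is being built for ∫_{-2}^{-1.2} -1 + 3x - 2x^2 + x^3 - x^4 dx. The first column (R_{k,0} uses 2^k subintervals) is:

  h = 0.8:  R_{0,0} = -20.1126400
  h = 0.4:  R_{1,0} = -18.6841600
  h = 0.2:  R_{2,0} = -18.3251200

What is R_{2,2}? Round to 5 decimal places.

R_{1,1} = -18.6841600 + (-18.6841600 − (-20.1126400))/3 = -18.2080000
R_{2,1} = (4·(-18.3251200) − (-18.6841600)) / 3 = -18.2054400
R_{2,2} = -18.2054400 + (-18.2054400 − (-18.2080000))/15 = -18.2052693

-18.20527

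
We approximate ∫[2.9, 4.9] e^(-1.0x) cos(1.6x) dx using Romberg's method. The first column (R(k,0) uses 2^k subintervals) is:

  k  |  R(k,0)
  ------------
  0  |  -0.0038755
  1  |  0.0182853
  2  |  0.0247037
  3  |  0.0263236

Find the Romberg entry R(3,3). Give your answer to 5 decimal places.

R(1,1) = (4·0.0182853 − (-0.0038755)) / 3 = 0.0256722
R(2,1) = 0.0247037 + (0.0247037 − 0.0182853)/3 = 0.0268432
R(3,1) = (4·0.0263236 − 0.0247037) / 3 = 0.0268636
R(2,2) = 0.0268432 + (0.0268432 − 0.0256722)/15 = 0.0269213
R(3,2) = 0.0268636 + (0.0268636 − 0.0268432)/15 = 0.0268650
R(3,3) = 0.0268650 + (0.0268650 − 0.0269213)/63 = 0.0268641

0.02686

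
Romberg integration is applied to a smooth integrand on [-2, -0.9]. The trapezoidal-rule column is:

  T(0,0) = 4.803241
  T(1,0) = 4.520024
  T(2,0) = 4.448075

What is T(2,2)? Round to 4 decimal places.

4.4240

T(1,1) = 4.520024 + (4.520024 − 4.803241)/3 = 4.425618
T(2,1) = 4.448075 + (4.448075 − 4.520024)/3 = 4.424092
T(2,2) = (16·4.424092 − 4.425618) / 15 = 4.423990
(Column j=1 coincides with Simpson's rule on the same nodes.)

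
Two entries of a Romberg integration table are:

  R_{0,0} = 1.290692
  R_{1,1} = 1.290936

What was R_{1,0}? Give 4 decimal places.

From R_{1,1} = (4·R_{1,0} − R_{0,0})/3, solve for R_{1,0}:
4·R_{1,0} = 3·1.290936 + 1.290692 = 5.163500
R_{1,0} = 1.290875

1.2909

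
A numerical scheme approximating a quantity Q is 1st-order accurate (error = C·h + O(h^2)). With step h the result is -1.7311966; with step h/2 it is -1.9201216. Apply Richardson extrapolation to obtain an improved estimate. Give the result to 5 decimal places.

-2.10905

The leading error scales as h; refining by a factor of 2 reduces it by 2^1 = 2.
Extrapolated value = (2·A(h/2) − A(h)) / (2 − 1)
= (2·(-1.9201216) − (-1.7311966)) / 1
= -2.1090466 / 1 = -2.1090466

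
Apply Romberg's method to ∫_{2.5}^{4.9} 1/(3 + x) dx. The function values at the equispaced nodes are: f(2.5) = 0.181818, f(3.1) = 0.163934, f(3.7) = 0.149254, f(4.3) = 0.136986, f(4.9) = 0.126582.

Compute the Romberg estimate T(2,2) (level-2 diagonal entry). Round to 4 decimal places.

T(0,0) (trapezoid, 1 panel, h=2.4000): 0.370080
T(1,0) (trapezoid, 2 panels, h=1.2000): 0.364145
T(2,0) (trapezoid, 4 panels, h=0.6000): 0.362624
T(1,1) = 0.364145 + (0.364145 − 0.370080)/3 = 0.362167
T(2,1) = 0.362624 + (0.362624 − 0.364145)/3 = 0.362117
T(2,2) = 0.362117 + (0.362117 − 0.362167)/15 = 0.362114

0.3621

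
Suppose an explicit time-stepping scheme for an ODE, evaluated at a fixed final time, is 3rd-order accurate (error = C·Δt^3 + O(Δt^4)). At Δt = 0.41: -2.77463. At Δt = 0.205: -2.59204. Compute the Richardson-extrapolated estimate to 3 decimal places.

-2.566

The leading error scales as Δt^3; refining by a factor of 2 reduces it by 2^3 = 8.
Extrapolated value = (8·A(Δt/2) − A(Δt)) / (8 − 1)
= (8·(-2.59204) − (-2.77463)) / 7
= -17.96169 / 7 = -2.56596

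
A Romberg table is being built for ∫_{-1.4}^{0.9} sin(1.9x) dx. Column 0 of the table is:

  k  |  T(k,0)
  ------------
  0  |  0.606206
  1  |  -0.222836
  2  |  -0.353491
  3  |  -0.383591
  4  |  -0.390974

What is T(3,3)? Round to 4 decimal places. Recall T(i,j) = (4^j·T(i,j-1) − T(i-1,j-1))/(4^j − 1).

-0.3934

T(1,1) = (4·(-0.222836) − 0.606206) / 3 = -0.499183
T(2,1) = (4·(-0.353491) − (-0.222836)) / 3 = -0.397043
T(3,1) = (4·(-0.383591) − (-0.353491)) / 3 = -0.393624
T(2,2) = (16·(-0.397043) − (-0.499183)) / 15 = -0.390234
T(3,2) = (16·(-0.393624) − (-0.397043)) / 15 = -0.393396
T(3,3) = (64·(-0.393396) − (-0.390234)) / 63 = -0.393446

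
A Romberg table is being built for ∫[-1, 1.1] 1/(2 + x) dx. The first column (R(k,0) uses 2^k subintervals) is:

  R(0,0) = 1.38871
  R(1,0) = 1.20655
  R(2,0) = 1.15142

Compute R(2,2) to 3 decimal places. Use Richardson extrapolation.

Richardson extrapolation on the trapezoidal column (denominator 4−1=3):
R(1,1) = 1.20655 + (1.20655 − 1.38871)/3 = 1.14583
R(2,1) = (4·1.15142 − 1.20655) / 3 = 1.13304
R(2,2) = (16·1.13304 − 1.14583) / 15 = 1.13219

1.132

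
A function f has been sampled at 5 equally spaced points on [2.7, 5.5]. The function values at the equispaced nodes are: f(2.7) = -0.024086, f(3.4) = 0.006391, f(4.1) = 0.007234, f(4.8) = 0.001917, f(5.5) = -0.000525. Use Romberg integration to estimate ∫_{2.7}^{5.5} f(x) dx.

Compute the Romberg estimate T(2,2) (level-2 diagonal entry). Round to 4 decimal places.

T(0,0) (trapezoid, 1 panel, h=2.8000): -0.034455
T(1,0) (trapezoid, 2 panels, h=1.4000): -0.007100
T(2,0) (trapezoid, 4 panels, h=0.7000): 0.002266
T(1,1) = -0.007100 + (-0.007100 − (-0.034455))/3 = 0.002018
T(2,1) = 0.002266 + (0.002266 − (-0.007100))/3 = 0.005388
T(2,2) = 0.005388 + (0.005388 − 0.002018)/15 = 0.005613

0.0056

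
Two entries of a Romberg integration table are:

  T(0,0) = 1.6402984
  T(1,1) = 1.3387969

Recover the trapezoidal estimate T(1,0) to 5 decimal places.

From T(1,1) = (4·T(1,0) − T(0,0))/3, solve for T(1,0):
4·T(1,0) = 3·1.3387969 + 1.6402984 = 5.6566891
T(1,0) = 1.4141723

1.41417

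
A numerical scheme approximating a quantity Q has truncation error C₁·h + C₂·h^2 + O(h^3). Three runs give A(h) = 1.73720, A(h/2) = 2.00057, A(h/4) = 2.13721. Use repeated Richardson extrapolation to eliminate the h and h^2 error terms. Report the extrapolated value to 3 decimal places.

2.277

First eliminate the h term (factor 2^1 = 2):
  B₁ = (2·2.00057 − 1.73720)/1 = 2.26394
  B₂ = (2·2.13721 − 2.00057)/1 = 2.27385
Then eliminate the h^2 term (factor 2^2 = 4):
  (4·2.27385 − 2.26394)/3 = 2.27715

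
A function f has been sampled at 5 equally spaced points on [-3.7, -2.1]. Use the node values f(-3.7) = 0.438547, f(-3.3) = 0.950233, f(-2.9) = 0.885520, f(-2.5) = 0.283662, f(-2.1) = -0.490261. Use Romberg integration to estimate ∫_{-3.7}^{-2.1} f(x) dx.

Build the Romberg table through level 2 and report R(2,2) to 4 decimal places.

R(0,0) (trapezoid, 1 panel, h=1.6000): -0.041371
R(1,0) (trapezoid, 2 panels, h=0.8000): 0.687730
R(2,0) (trapezoid, 4 panels, h=0.4000): 0.837423
R(1,1) = 0.687730 + (0.687730 − (-0.041371))/3 = 0.930764
R(2,1) = 0.837423 + (0.837423 − 0.687730)/3 = 0.887321
R(2,2) = 0.887321 + (0.887321 − 0.930764)/15 = 0.884425

0.8844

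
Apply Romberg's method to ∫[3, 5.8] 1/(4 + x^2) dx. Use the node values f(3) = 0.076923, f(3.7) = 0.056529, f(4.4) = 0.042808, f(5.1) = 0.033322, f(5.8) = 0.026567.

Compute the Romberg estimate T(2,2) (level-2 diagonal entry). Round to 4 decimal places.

T(0,0) (trapezoid, 1 panel, h=2.8000): 0.144886
T(1,0) (trapezoid, 2 panels, h=1.4000): 0.132374
T(2,0) (trapezoid, 4 panels, h=0.7000): 0.129083
T(1,1) = 0.132374 + (0.132374 − 0.144886)/3 = 0.128203
T(2,1) = 0.129083 + (0.129083 − 0.132374)/3 = 0.127986
T(2,2) = 0.127986 + (0.127986 − 0.128203)/15 = 0.127972

0.1280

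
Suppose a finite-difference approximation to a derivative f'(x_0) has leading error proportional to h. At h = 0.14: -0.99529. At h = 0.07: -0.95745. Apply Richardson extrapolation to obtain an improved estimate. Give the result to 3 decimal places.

Extrapolated value = (2·A(h/2) − A(h)) / (2 − 1)
= (2·(-0.95745) − (-0.99529)) / 1
= -0.91961 / 1 = -0.91961

-0.920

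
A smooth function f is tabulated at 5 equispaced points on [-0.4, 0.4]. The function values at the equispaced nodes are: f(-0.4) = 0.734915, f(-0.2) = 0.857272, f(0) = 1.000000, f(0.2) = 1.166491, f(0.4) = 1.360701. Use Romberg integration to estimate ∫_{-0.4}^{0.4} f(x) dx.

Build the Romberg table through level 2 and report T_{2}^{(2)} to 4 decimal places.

T_{0}^{(0)} (trapezoid, 1 panel, h=0.8000): 0.838246
T_{1}^{(0)} (trapezoid, 2 panels, h=0.4000): 0.819123
T_{2}^{(0)} (trapezoid, 4 panels, h=0.2000): 0.814314
T_{1}^{(1)} = 0.819123 + (0.819123 − 0.838246)/3 = 0.812749
T_{2}^{(1)} = 0.814314 + (0.814314 − 0.819123)/3 = 0.812711
T_{2}^{(2)} = 0.812711 + (0.812711 − 0.812749)/15 = 0.812708

0.8127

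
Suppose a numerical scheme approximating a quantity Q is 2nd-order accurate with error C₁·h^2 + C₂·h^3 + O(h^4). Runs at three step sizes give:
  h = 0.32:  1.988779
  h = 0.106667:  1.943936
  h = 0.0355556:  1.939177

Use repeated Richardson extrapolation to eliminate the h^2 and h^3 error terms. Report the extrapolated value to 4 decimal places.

First eliminate the h^2 term (factor 3^2 = 9):
  B₁ = (9·1.943936 − 1.988779)/8 = 1.938331
  B₂ = (9·1.939177 − 1.943936)/8 = 1.938582
Then eliminate the h^3 term (factor 3^3 = 27):
  (27·1.938582 − 1.938331)/26 = 1.938592

1.9386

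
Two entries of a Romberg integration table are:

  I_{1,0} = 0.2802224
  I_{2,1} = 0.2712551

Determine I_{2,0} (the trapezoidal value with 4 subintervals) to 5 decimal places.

0.27350

From I_{2,1} = (4·I_{2,0} − I_{1,0})/3, solve for I_{2,0}:
4·I_{2,0} = 3·0.2712551 + 0.2802224 = 1.0939877
I_{2,0} = 0.2734969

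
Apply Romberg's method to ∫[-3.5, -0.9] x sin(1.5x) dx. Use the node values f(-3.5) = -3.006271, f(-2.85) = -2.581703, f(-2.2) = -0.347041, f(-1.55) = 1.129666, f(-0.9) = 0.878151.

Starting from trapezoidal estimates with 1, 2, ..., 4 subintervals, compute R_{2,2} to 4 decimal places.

R_{0,0} (trapezoid, 1 panel, h=2.6000): -2.766556
R_{1,0} (trapezoid, 2 panels, h=1.3000): -1.834431
R_{2,0} (trapezoid, 4 panels, h=0.6500): -1.861040
R_{1,1} = -1.834431 + (-1.834431 − (-2.766556))/3 = -1.523723
R_{2,1} = -1.861040 + (-1.861040 − (-1.834431))/3 = -1.869910
R_{2,2} = -1.869910 + (-1.869910 − (-1.523723))/15 = -1.892989

-1.8930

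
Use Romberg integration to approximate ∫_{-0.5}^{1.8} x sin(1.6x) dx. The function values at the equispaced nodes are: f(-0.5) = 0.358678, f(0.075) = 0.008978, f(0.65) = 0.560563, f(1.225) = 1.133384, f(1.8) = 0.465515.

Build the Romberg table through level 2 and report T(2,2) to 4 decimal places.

1.2535

T(0,0) (trapezoid, 1 panel, h=2.3000): 0.947822
T(1,0) (trapezoid, 2 panels, h=1.1500): 1.118558
T(2,0) (trapezoid, 4 panels, h=0.5750): 1.216137
T(1,1) = 1.118558 + (1.118558 − 0.947822)/3 = 1.175470
T(2,1) = 1.216137 + (1.216137 − 1.118558)/3 = 1.248663
T(2,2) = 1.248663 + (1.248663 − 1.175470)/15 = 1.253543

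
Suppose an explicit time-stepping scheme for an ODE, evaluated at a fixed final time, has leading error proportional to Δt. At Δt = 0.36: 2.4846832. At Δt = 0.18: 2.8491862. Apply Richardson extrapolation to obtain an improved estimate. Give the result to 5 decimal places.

The leading error scales as Δt; refining by a factor of 2 reduces it by 2^1 = 2.
Extrapolated value = (2·A(Δt/2) − A(Δt)) / (2 − 1)
= (2·2.8491862 − 2.4846832) / 1
= 3.2136892 / 1 = 3.2136892

3.21369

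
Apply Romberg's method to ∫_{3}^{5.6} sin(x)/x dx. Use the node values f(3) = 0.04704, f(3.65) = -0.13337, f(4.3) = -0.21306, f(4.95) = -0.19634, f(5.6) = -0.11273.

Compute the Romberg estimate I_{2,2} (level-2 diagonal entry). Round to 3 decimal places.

I_{0,0} (trapezoid, 1 panel, h=2.6000): -0.08540
I_{1,0} (trapezoid, 2 panels, h=1.3000): -0.31968
I_{2,0} (trapezoid, 4 panels, h=0.6500): -0.37415
I_{1,1} = -0.31968 + (-0.31968 − (-0.08540))/3 = -0.39777
I_{2,1} = -0.37415 + (-0.37415 − (-0.31968))/3 = -0.39231
I_{2,2} = -0.39231 + (-0.39231 − (-0.39777))/15 = -0.39195

-0.392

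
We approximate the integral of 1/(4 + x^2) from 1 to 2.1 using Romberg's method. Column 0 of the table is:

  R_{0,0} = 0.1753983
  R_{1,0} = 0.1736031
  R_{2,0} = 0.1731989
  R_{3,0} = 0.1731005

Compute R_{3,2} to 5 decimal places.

Richardson extrapolation on the trapezoidal column (denominator 4−1=3):
R_{2,1} = 0.1731989 + (0.1731989 − 0.1736031)/3 = 0.1730642
R_{3,1} = (4·0.1731005 − 0.1731989) / 3 = 0.1730677
R_{3,2} = (16·0.1730677 − 0.1730642) / 15 = 0.1730679

0.17307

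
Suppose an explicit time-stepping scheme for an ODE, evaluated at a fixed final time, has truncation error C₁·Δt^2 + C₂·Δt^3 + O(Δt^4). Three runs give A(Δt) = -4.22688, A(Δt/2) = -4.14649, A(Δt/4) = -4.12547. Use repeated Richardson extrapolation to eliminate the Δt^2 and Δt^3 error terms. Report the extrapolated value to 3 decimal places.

-4.118

First eliminate the Δt^2 term (factor 2^2 = 4):
  B₁ = (4·(-4.14649) − (-4.22688))/3 = -4.11969
  B₂ = (4·(-4.12547) − (-4.14649))/3 = -4.11846
Then eliminate the Δt^3 term (factor 2^3 = 8):
  (8·(-4.11846) − (-4.11969))/7 = -4.11828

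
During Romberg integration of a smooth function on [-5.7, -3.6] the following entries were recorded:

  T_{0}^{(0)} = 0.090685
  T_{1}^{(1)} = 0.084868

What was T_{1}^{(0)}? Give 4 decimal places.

0.0863

From T_{1}^{(1)} = (4·T_{1}^{(0)} − T_{0}^{(0)})/3, solve for T_{1}^{(0)}:
4·T_{1}^{(0)} = 3·0.084868 + 0.090685 = 0.345289
T_{1}^{(0)} = 0.086322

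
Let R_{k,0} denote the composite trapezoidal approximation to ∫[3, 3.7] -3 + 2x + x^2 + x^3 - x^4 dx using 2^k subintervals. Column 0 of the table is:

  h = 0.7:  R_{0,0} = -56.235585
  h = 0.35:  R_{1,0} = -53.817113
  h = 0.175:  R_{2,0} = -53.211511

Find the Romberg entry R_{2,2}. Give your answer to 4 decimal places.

R_{1,1} = (4·(-53.817113) − (-56.235585)) / 3 = -53.010956
R_{2,1} = -53.211511 + (-53.211511 − (-53.817113))/3 = -53.009644
R_{2,2} = -53.009644 + (-53.009644 − (-53.010956))/15 = -53.009557

-53.0096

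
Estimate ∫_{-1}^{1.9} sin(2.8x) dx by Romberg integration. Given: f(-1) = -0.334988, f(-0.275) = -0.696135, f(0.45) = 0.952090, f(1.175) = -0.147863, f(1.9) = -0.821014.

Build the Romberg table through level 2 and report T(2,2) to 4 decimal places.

-0.7629

T(0,0) (trapezoid, 1 panel, h=2.9000): -1.676203
T(1,0) (trapezoid, 2 panels, h=1.4500): 0.542429
T(2,0) (trapezoid, 4 panels, h=0.7250): -0.340684
T(1,1) = 0.542429 + (0.542429 − (-1.676203))/3 = 1.281973
T(2,1) = -0.340684 + (-0.340684 − 0.542429)/3 = -0.635055
T(2,2) = -0.635055 + (-0.635055 − 1.281973)/15 = -0.762857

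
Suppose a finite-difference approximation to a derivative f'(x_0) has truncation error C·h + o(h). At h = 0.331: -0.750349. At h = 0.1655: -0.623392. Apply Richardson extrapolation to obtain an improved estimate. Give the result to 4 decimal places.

Extrapolated value = (2·A(h/2) − A(h)) / (2 − 1)
= (2·(-0.623392) − (-0.750349)) / 1
= -0.496435 / 1 = -0.496435

-0.4964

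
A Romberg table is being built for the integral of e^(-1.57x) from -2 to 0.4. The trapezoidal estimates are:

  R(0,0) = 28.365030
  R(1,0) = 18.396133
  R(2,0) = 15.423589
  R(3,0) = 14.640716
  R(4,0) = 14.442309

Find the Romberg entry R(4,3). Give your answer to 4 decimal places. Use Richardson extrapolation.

14.3759

R(2,1) = 15.423589 + (15.423589 − 18.396133)/3 = 14.432741
R(3,1) = 14.640716 + (14.640716 − 15.423589)/3 = 14.379758
R(4,1) = (4·14.442309 − 14.640716) / 3 = 14.376173
R(3,2) = (16·14.379758 − 14.432741) / 15 = 14.376226
R(4,2) = 14.376173 + (14.376173 − 14.379758)/15 = 14.375934
R(4,3) = (64·14.375934 − 14.376226) / 63 = 14.375929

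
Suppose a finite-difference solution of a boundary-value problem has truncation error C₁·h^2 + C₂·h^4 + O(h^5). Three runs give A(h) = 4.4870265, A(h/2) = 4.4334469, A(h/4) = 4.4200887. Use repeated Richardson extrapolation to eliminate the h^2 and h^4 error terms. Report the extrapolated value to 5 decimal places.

4.41564

First eliminate the h^2 term (factor 2^2 = 4):
  B₁ = (4·4.4334469 − 4.4870265)/3 = 4.4155870
  B₂ = (4·4.4200887 − 4.4334469)/3 = 4.4156360
Then eliminate the h^4 term (factor 2^4 = 16):
  (16·4.4156360 − 4.4155870)/15 = 4.4156393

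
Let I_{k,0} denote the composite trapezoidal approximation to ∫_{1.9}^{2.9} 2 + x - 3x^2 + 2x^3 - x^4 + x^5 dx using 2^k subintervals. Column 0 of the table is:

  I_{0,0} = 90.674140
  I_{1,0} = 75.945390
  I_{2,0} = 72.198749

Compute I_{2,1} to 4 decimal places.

70.9499

Richardson extrapolation on the trapezoidal column (denominator 4−1=3):
I_{2,1} = 72.198749 + (72.198749 − 75.945390)/3 = 70.949869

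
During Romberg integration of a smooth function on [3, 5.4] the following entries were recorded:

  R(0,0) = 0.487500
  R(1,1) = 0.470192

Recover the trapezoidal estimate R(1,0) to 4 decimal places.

From R(1,1) = (4·R(1,0) − R(0,0))/3, solve for R(1,0):
4·R(1,0) = 3·0.470192 + 0.487500 = 1.898076
R(1,0) = 0.474519

0.4745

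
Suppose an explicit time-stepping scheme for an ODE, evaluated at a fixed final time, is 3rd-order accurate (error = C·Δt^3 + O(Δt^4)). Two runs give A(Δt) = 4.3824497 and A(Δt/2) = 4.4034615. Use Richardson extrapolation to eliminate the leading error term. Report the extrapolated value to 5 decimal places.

Extrapolated value = (8·A(Δt/2) − A(Δt)) / (8 − 1)
= (8·4.4034615 − 4.3824497) / 7
= 30.8452423 / 7 = 4.4064632

4.40646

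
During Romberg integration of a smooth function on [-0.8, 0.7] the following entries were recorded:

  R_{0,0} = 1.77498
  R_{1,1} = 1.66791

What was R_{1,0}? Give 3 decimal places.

From R_{1,1} = (4·R_{1,0} − R_{0,0})/3, solve for R_{1,0}:
4·R_{1,0} = 3·1.66791 + 1.77498 = 6.77871
R_{1,0} = 1.69468

1.695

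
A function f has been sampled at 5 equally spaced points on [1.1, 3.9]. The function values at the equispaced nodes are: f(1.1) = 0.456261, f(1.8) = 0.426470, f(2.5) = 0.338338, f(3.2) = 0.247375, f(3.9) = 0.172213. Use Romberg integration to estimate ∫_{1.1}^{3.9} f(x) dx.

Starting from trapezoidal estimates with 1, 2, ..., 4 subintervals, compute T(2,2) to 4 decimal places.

0.9340

T(0,0) (trapezoid, 1 panel, h=2.8000): 0.879864
T(1,0) (trapezoid, 2 panels, h=1.4000): 0.913605
T(2,0) (trapezoid, 4 panels, h=0.7000): 0.928494
T(1,1) = 0.913605 + (0.913605 − 0.879864)/3 = 0.924852
T(2,1) = 0.928494 + (0.928494 − 0.913605)/3 = 0.933457
T(2,2) = 0.933457 + (0.933457 − 0.924852)/15 = 0.934031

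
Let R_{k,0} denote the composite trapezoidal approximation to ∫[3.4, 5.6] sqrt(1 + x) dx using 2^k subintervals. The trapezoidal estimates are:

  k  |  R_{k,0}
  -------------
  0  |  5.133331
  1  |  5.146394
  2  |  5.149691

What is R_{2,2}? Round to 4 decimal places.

5.1508

R_{1,1} = 5.146394 + (5.146394 − 5.133331)/3 = 5.150748
R_{2,1} = 5.149691 + (5.149691 − 5.146394)/3 = 5.150790
R_{2,2} = (16·5.150790 − 5.150748) / 15 = 5.150793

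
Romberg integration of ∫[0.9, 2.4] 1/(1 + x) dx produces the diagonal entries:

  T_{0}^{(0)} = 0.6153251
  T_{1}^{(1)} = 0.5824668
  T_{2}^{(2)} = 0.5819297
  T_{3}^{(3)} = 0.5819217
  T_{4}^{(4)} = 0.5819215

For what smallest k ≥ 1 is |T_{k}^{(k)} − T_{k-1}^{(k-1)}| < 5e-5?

k = 3

|T_{1}^{(1)} − T_{0}^{(0)}| = 0.0328583 ≥ 5e-5
|T_{2}^{(2)} − T_{1}^{(1)}| = 0.0005371 ≥ 5e-5
|T_{3}^{(3)} − T_{2}^{(2)}| = 0.0000080 < 5e-5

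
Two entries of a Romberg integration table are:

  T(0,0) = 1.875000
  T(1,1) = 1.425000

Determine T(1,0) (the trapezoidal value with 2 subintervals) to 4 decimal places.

From T(1,1) = (4·T(1,0) − T(0,0))/3, solve for T(1,0):
4·T(1,0) = 3·1.425000 + 1.875000 = 6.150000
T(1,0) = 1.537500

1.5375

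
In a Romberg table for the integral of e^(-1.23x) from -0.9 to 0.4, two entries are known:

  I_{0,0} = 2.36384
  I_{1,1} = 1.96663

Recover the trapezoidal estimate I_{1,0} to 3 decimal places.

From I_{1,1} = (4·I_{1,0} − I_{0,0})/3, solve for I_{1,0}:
4·I_{1,0} = 3·1.96663 + 2.36384 = 8.26373
I_{1,0} = 2.06593

2.066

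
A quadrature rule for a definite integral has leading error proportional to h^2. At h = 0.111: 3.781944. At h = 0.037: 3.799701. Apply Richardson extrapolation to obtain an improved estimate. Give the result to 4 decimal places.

Extrapolated value = (9·A(h/3) − A(h)) / (9 − 1)
= (9·3.799701 − 3.781944) / 8
= 30.415365 / 8 = 3.801921

3.8019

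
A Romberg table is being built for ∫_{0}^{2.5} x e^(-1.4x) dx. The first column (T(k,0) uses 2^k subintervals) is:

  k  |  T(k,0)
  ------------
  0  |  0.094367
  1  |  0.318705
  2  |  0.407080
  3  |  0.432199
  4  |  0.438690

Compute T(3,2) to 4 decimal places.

Richardson extrapolation on the trapezoidal column (denominator 4−1=3):
T(2,1) = 0.407080 + (0.407080 − 0.318705)/3 = 0.436538
T(3,1) = (4·0.432199 − 0.407080) / 3 = 0.440572
T(3,2) = 0.440572 + (0.440572 − 0.436538)/15 = 0.440841
(Column j=1 coincides with Simpson's rule on the same nodes.)

0.4408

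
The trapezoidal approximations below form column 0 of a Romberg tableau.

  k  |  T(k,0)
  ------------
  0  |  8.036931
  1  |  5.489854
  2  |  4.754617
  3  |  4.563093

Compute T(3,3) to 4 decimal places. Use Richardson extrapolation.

4.4985

Richardson extrapolation on the trapezoidal column (denominator 4−1=3):
T(1,1) = 5.489854 + (5.489854 − 8.036931)/3 = 4.640828
T(2,1) = (4·4.754617 − 5.489854) / 3 = 4.509538
T(3,1) = 4.563093 + (4.563093 − 4.754617)/3 = 4.499252
T(2,2) = (16·4.509538 − 4.640828) / 15 = 4.500785
T(3,2) = (16·4.499252 − 4.509538) / 15 = 4.498566
T(3,3) = 4.498566 + (4.498566 − 4.500785)/63 = 4.498531
(Column j=1 coincides with Simpson's rule on the same nodes.)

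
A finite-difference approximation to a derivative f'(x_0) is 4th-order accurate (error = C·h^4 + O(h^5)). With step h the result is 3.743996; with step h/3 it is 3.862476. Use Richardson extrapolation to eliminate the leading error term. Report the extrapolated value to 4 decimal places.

The leading error scales as h^4; refining by a factor of 3 reduces it by 3^4 = 81.
Extrapolated value = (81·A(h/3) − A(h)) / (81 − 1)
= (81·3.862476 − 3.743996) / 80
= 309.116560 / 80 = 3.863957

3.8640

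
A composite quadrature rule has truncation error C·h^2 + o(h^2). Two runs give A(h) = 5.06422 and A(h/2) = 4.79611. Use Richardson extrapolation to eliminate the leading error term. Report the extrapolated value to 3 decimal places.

4.707

Extrapolated value = (4·A(h/2) − A(h)) / (4 − 1)
= (4·4.79611 − 5.06422) / 3
= 14.12022 / 3 = 4.70674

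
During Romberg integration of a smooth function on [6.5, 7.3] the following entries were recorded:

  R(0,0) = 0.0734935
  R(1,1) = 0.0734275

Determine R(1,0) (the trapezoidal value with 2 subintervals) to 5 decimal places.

From R(1,1) = (4·R(1,0) − R(0,0))/3, solve for R(1,0):
4·R(1,0) = 3·0.0734275 + 0.0734935 = 0.2937760
R(1,0) = 0.0734440

0.07344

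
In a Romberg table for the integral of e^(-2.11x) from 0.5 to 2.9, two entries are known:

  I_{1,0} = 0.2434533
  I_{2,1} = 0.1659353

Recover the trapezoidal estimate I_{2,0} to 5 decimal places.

0.18531

From I_{2,1} = (4·I_{2,0} − I_{1,0})/3, solve for I_{2,0}:
4·I_{2,0} = 3·0.1659353 + 0.2434533 = 0.7412592
I_{2,0} = 0.1853148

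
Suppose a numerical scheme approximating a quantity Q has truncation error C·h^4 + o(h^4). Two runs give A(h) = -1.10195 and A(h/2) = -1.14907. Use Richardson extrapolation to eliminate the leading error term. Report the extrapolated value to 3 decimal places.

-1.152

The leading error scales as h^4; refining by a factor of 2 reduces it by 2^4 = 16.
Extrapolated value = (16·A(h/2) − A(h)) / (16 − 1)
= (16·(-1.14907) − (-1.10195)) / 15
= -17.28317 / 15 = -1.15221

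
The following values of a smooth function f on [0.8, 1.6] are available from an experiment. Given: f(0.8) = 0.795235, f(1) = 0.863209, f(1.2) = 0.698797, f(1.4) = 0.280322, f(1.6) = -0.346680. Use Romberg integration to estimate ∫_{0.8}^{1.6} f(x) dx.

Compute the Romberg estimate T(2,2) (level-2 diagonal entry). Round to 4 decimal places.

T(0,0) (trapezoid, 1 panel, h=0.8000): 0.179422
T(1,0) (trapezoid, 2 panels, h=0.4000): 0.369230
T(2,0) (trapezoid, 4 panels, h=0.2000): 0.413321
T(1,1) = 0.369230 + (0.369230 − 0.179422)/3 = 0.432499
T(2,1) = 0.413321 + (0.413321 − 0.369230)/3 = 0.428018
T(2,2) = 0.428018 + (0.428018 − 0.432499)/15 = 0.427719

0.4277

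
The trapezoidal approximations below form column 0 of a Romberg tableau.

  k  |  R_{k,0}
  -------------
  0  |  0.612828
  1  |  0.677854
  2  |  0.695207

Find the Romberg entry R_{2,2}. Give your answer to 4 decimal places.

R_{1,1} = (4·0.677854 − 0.612828) / 3 = 0.699529
R_{2,1} = 0.695207 + (0.695207 − 0.677854)/3 = 0.700991
R_{2,2} = (16·0.700991 − 0.699529) / 15 = 0.701088

0.7011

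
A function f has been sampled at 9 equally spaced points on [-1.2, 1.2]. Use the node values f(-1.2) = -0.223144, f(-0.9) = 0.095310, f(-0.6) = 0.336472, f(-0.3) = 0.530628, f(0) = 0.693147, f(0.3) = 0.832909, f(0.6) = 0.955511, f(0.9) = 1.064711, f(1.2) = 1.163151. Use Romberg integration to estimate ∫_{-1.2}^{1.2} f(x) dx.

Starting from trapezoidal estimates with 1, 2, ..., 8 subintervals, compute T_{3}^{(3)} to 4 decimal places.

T_{0}^{(0)} (trapezoid, 1 panel, h=2.4000): 1.128008
T_{1}^{(0)} (trapezoid, 2 panels, h=1.2000): 1.395781
T_{2}^{(0)} (trapezoid, 4 panels, h=0.6000): 1.473080
T_{3}^{(0)} (trapezoid, 8 panels, h=0.3000): 1.493607
T_{1}^{(1)} = 1.395781 + (1.395781 − 1.128008)/3 = 1.485039
T_{2}^{(1)} = 1.473080 + (1.473080 − 1.395781)/3 = 1.498846
T_{3}^{(1)} = 1.493607 + (1.493607 − 1.473080)/3 = 1.500449
T_{2}^{(2)} = 1.498846 + (1.498846 − 1.485039)/15 = 1.499766
T_{3}^{(2)} = 1.500449 + (1.500449 − 1.498846)/15 = 1.500556
T_{3}^{(3)} = 1.500556 + (1.500556 − 1.499766)/63 = 1.500569

1.5006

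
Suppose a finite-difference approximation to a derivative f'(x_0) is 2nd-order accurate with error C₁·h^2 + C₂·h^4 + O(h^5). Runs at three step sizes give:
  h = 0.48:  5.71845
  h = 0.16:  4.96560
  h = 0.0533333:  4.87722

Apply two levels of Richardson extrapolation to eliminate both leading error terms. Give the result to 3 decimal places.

First eliminate the h^2 term (factor 3^2 = 9):
  B₁ = (9·4.96560 − 5.71845)/8 = 4.87149
  B₂ = (9·4.87722 − 4.96560)/8 = 4.86617
Then eliminate the h^4 term (factor 3^4 = 81):
  (81·4.86617 − 4.87149)/80 = 4.86610

4.866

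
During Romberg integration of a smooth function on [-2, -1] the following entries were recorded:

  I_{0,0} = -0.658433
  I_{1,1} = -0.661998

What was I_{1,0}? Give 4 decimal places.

-0.6611

From I_{1,1} = (4·I_{1,0} − I_{0,0})/3, solve for I_{1,0}:
4·I_{1,0} = 3·(-0.661998) + (-0.658433) = -2.644427
I_{1,0} = -0.661107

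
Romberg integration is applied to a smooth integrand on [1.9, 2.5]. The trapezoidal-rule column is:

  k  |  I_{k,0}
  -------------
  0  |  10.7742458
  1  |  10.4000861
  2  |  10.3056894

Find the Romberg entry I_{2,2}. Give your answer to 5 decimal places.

10.27415

Richardson extrapolation on the trapezoidal column (denominator 4−1=3):
I_{1,1} = (4·10.4000861 − 10.7742458) / 3 = 10.2753662
I_{2,1} = (4·10.3056894 − 10.4000861) / 3 = 10.2742238
I_{2,2} = (16·10.2742238 − 10.2753662) / 15 = 10.2741476
(Column j=1 coincides with Simpson's rule on the same nodes.)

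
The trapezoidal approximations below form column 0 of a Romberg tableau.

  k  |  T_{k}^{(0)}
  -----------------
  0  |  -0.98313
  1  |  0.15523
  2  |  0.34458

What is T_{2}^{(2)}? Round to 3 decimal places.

0.399

T_{1}^{(1)} = 0.15523 + (0.15523 − (-0.98313))/3 = 0.53468
T_{2}^{(1)} = (4·0.34458 − 0.15523) / 3 = 0.40770
T_{2}^{(2)} = 0.40770 + (0.40770 − 0.53468)/15 = 0.39923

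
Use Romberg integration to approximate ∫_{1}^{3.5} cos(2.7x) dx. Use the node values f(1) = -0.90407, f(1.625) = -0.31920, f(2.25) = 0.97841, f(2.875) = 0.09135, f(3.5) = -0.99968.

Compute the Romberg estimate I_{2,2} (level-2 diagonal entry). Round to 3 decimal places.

I_{0,0} (trapezoid, 1 panel, h=2.5000): -2.37969
I_{1,0} (trapezoid, 2 panels, h=1.2500): 0.03317
I_{2,0} (trapezoid, 4 panels, h=0.6250): -0.12582
I_{1,1} = 0.03317 + (0.03317 − (-2.37969))/3 = 0.83746
I_{2,1} = -0.12582 + (-0.12582 − 0.03317)/3 = -0.17882
I_{2,2} = -0.17882 + (-0.17882 − 0.83746)/15 = -0.24657

-0.247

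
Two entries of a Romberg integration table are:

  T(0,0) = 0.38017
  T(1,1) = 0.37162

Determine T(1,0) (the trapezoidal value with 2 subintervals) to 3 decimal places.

0.374

From T(1,1) = (4·T(1,0) − T(0,0))/3, solve for T(1,0):
4·T(1,0) = 3·0.37162 + 0.38017 = 1.49503
T(1,0) = 0.37376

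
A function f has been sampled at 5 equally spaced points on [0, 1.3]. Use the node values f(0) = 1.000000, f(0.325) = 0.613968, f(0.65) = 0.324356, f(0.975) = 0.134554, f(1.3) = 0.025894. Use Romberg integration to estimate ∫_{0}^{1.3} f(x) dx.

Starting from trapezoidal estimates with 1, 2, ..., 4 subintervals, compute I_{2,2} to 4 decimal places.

I_{0,0} (trapezoid, 1 panel, h=1.3000): 0.666831
I_{1,0} (trapezoid, 2 panels, h=0.6500): 0.544247
I_{2,0} (trapezoid, 4 panels, h=0.3250): 0.515393
I_{1,1} = 0.544247 + (0.544247 − 0.666831)/3 = 0.503386
I_{2,1} = 0.515393 + (0.515393 − 0.544247)/3 = 0.505775
I_{2,2} = 0.505775 + (0.505775 − 0.503386)/15 = 0.505934

0.5059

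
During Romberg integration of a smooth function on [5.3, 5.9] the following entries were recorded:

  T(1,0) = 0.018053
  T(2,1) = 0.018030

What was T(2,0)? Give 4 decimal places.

0.0180

From T(2,1) = (4·T(2,0) − T(1,0))/3, solve for T(2,0):
4·T(2,0) = 3·0.018030 + 0.018053 = 0.072143
T(2,0) = 0.018036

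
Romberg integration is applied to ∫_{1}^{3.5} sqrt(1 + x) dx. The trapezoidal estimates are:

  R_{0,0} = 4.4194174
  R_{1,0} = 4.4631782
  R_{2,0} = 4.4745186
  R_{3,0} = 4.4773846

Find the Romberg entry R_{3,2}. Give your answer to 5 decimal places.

Richardson extrapolation on the trapezoidal column (denominator 4−1=3):
R_{2,1} = 4.4745186 + (4.4745186 − 4.4631782)/3 = 4.4782987
R_{3,1} = (4·4.4773846 − 4.4745186) / 3 = 4.4783399
R_{3,2} = 4.4783399 + (4.4783399 − 4.4782987)/15 = 4.4783426

4.47834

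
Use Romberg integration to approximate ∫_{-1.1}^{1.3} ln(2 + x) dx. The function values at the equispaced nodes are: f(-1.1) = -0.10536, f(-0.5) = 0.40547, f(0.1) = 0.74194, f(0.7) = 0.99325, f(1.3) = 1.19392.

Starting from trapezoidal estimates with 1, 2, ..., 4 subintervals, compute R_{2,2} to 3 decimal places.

1.634

R_{0,0} (trapezoid, 1 panel, h=2.4000): 1.30627
R_{1,0} (trapezoid, 2 panels, h=1.2000): 1.54346
R_{2,0} (trapezoid, 4 panels, h=0.6000): 1.61096
R_{1,1} = 1.54346 + (1.54346 − 1.30627)/3 = 1.62252
R_{2,1} = 1.61096 + (1.61096 − 1.54346)/3 = 1.63346
R_{2,2} = 1.63346 + (1.63346 − 1.62252)/15 = 1.63419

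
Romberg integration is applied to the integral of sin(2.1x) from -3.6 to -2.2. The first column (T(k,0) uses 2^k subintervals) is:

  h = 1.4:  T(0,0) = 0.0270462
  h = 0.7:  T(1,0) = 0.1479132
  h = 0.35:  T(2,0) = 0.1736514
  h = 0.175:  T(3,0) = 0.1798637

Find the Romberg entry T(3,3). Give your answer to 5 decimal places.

T(1,1) = (4·0.1479132 − 0.0270462) / 3 = 0.1882022
T(2,1) = 0.1736514 + (0.1736514 − 0.1479132)/3 = 0.1822308
T(3,1) = (4·0.1798637 − 0.1736514) / 3 = 0.1819345
T(2,2) = (16·0.1822308 − 0.1882022) / 15 = 0.1818327
T(3,2) = 0.1819345 + (0.1819345 − 0.1822308)/15 = 0.1819147
T(3,3) = 0.1819147 + (0.1819147 − 0.1818327)/63 = 0.1819160

0.18192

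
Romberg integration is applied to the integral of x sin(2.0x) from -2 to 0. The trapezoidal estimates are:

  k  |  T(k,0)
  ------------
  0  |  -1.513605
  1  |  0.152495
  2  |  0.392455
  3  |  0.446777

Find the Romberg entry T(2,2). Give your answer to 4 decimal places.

T(1,1) = 0.152495 + (0.152495 − (-1.513605))/3 = 0.707862
T(2,1) = 0.392455 + (0.392455 − 0.152495)/3 = 0.472442
T(2,2) = 0.472442 + (0.472442 − 0.707862)/15 = 0.456747
(Column j=1 coincides with Simpson's rule on the same nodes.)

0.4567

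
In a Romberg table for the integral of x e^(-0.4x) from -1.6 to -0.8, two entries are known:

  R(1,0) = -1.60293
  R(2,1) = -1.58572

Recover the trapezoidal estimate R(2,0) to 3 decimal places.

-1.590

From R(2,1) = (4·R(2,0) − R(1,0))/3, solve for R(2,0):
4·R(2,0) = 3·(-1.58572) + (-1.60293) = -6.36009
R(2,0) = -1.59002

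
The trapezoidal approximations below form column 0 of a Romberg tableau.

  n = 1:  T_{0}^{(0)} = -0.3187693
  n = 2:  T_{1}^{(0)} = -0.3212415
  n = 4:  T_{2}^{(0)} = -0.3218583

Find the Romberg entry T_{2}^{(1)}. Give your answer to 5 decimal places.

T_{2}^{(1)} = (4·(-0.3218583) − (-0.3212415)) / 3 = -0.3220639

-0.32206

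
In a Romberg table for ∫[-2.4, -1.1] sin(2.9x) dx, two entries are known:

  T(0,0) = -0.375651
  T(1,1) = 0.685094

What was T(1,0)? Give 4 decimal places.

0.4199

From T(1,1) = (4·T(1,0) − T(0,0))/3, solve for T(1,0):
4·T(1,0) = 3·0.685094 + (-0.375651) = 1.679631
T(1,0) = 0.419908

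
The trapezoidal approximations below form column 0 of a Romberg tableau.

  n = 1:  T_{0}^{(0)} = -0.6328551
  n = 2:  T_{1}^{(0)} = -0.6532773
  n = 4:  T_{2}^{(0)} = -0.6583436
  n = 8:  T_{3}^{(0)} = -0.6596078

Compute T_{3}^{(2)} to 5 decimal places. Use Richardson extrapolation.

Richardson extrapolation on the trapezoidal column (denominator 4−1=3):
T_{2}^{(1)} = -0.6583436 + (-0.6583436 − (-0.6532773))/3 = -0.6600324
T_{3}^{(1)} = -0.6596078 + (-0.6596078 − (-0.6583436))/3 = -0.6600292
T_{3}^{(2)} = (16·(-0.6600292) − (-0.6600324)) / 15 = -0.6600290

-0.66003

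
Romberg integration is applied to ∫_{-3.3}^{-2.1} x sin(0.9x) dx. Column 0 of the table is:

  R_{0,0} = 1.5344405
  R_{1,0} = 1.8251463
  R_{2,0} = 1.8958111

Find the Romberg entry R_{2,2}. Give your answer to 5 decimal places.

1.91919

R_{1,1} = 1.8251463 + (1.8251463 − 1.5344405)/3 = 1.9220482
R_{2,1} = (4·1.8958111 − 1.8251463) / 3 = 1.9193660
R_{2,2} = (16·1.9193660 − 1.9220482) / 15 = 1.9191872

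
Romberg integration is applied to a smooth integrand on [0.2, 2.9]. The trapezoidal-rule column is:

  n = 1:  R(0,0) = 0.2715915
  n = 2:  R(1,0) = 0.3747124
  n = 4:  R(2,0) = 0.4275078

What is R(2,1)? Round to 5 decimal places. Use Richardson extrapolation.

0.44511

R(2,1) = (4·0.4275078 − 0.3747124) / 3 = 0.4451063
(Column j=1 coincides with Simpson's rule on the same nodes.)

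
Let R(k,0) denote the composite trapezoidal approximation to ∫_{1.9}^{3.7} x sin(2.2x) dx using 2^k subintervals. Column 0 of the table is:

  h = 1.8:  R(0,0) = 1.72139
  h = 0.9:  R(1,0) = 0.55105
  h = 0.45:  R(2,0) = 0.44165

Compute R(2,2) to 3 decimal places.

Richardson extrapolation on the trapezoidal column (denominator 4−1=3):
R(1,1) = (4·0.55105 − 1.72139) / 3 = 0.16094
R(2,1) = (4·0.44165 − 0.55105) / 3 = 0.40518
R(2,2) = (16·0.40518 − 0.16094) / 15 = 0.42146
(Column j=1 coincides with Simpson's rule on the same nodes.)

0.421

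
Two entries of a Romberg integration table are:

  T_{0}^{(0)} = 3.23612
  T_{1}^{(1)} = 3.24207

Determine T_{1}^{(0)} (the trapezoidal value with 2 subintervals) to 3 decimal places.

3.241

From T_{1}^{(1)} = (4·T_{1}^{(0)} − T_{0}^{(0)})/3, solve for T_{1}^{(0)}:
4·T_{1}^{(0)} = 3·3.24207 + 3.23612 = 12.96233
T_{1}^{(0)} = 3.24058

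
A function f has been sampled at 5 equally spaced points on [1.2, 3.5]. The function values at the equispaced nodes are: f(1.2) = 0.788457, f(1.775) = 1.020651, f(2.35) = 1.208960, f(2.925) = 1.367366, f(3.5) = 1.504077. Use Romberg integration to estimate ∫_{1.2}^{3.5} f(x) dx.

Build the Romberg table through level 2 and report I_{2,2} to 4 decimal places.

2.7337

I_{0,0} (trapezoid, 1 panel, h=2.3000): 2.636414
I_{1,0} (trapezoid, 2 panels, h=1.1500): 2.708511
I_{2,0} (trapezoid, 4 panels, h=0.5750): 2.727365
I_{1,1} = 2.708511 + (2.708511 − 2.636414)/3 = 2.732543
I_{2,1} = 2.727365 + (2.727365 − 2.708511)/3 = 2.733650
I_{2,2} = 2.733650 + (2.733650 − 2.732543)/15 = 2.733724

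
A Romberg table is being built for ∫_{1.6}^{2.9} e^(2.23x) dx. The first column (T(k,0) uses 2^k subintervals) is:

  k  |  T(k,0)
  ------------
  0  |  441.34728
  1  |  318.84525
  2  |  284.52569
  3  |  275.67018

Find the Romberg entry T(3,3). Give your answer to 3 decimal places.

272.693

T(1,1) = (4·318.84525 − 441.34728) / 3 = 278.01124
T(2,1) = 284.52569 + (284.52569 − 318.84525)/3 = 273.08584
T(3,1) = (4·275.67018 − 284.52569) / 3 = 272.71834
T(2,2) = (16·273.08584 − 278.01124) / 15 = 272.75748
T(3,2) = (16·272.71834 − 273.08584) / 15 = 272.69384
T(3,3) = 272.69384 + (272.69384 − 272.75748)/63 = 272.69283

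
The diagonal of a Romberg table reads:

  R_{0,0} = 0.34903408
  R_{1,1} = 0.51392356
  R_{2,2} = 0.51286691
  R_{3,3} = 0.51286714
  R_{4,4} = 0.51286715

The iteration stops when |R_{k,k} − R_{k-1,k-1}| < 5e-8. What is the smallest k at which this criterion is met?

k = 4

|R_{1,1} − R_{0,0}| = 0.16488948 ≥ 5e-8
|R_{2,2} − R_{1,1}| = 0.00105665 ≥ 5e-8
|R_{3,3} − R_{2,2}| = 0.00000023 ≥ 5e-8
|R_{4,4} − R_{3,3}| = 0.00000001 < 5e-8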